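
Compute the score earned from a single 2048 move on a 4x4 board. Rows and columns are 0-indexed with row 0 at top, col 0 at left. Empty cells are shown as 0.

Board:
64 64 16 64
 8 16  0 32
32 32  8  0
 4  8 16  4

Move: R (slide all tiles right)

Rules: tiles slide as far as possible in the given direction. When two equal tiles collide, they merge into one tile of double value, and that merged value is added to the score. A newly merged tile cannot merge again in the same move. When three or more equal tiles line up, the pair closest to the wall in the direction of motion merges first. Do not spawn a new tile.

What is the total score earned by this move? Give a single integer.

Answer: 192

Derivation:
Slide right:
row 0: [64, 64, 16, 64] -> [0, 128, 16, 64]  score +128 (running 128)
row 1: [8, 16, 0, 32] -> [0, 8, 16, 32]  score +0 (running 128)
row 2: [32, 32, 8, 0] -> [0, 0, 64, 8]  score +64 (running 192)
row 3: [4, 8, 16, 4] -> [4, 8, 16, 4]  score +0 (running 192)
Board after move:
  0 128  16  64
  0   8  16  32
  0   0  64   8
  4   8  16   4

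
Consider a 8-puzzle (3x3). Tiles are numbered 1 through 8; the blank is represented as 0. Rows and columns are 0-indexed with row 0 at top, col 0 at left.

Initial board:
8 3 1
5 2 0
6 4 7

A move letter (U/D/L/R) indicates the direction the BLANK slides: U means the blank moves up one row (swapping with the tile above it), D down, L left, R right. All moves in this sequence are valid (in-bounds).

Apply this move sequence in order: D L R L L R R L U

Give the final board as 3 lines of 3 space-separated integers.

After move 1 (D):
8 3 1
5 2 7
6 4 0

After move 2 (L):
8 3 1
5 2 7
6 0 4

After move 3 (R):
8 3 1
5 2 7
6 4 0

After move 4 (L):
8 3 1
5 2 7
6 0 4

After move 5 (L):
8 3 1
5 2 7
0 6 4

After move 6 (R):
8 3 1
5 2 7
6 0 4

After move 7 (R):
8 3 1
5 2 7
6 4 0

After move 8 (L):
8 3 1
5 2 7
6 0 4

After move 9 (U):
8 3 1
5 0 7
6 2 4

Answer: 8 3 1
5 0 7
6 2 4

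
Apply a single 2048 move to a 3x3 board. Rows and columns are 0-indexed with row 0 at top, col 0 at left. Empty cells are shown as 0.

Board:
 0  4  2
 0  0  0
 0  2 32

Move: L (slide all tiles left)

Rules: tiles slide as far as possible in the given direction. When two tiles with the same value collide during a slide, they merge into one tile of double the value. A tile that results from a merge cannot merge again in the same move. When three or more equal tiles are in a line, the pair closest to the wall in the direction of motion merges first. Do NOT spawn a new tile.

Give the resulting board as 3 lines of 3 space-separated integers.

Slide left:
row 0: [0, 4, 2] -> [4, 2, 0]
row 1: [0, 0, 0] -> [0, 0, 0]
row 2: [0, 2, 32] -> [2, 32, 0]

Answer:  4  2  0
 0  0  0
 2 32  0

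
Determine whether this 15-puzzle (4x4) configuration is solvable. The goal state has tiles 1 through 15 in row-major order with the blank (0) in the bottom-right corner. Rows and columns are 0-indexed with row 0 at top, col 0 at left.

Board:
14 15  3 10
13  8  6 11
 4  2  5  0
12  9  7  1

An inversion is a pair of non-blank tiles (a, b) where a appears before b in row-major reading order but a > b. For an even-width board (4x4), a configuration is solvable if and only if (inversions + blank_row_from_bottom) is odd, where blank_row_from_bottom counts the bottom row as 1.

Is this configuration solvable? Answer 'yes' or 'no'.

Inversions: 72
Blank is in row 2 (0-indexed from top), which is row 2 counting from the bottom (bottom = 1).
72 + 2 = 74, which is even, so the puzzle is not solvable.

Answer: no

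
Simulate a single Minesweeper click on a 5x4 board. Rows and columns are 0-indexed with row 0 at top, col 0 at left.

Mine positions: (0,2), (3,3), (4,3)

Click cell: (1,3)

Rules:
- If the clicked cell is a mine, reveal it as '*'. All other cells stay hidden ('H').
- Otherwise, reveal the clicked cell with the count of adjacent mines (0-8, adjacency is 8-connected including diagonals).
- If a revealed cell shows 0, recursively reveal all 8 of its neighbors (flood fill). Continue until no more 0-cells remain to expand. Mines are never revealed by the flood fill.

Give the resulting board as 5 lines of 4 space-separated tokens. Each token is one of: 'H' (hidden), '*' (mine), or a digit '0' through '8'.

H H H H
H H H 1
H H H H
H H H H
H H H H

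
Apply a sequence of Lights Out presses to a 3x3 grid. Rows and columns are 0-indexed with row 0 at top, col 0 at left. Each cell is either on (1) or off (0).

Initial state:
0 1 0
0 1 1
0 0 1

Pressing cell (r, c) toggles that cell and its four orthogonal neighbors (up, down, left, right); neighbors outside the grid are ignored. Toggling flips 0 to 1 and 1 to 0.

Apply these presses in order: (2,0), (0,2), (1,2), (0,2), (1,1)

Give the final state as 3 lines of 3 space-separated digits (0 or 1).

Answer: 0 0 1
0 1 1
1 0 0

Derivation:
After press 1 at (2,0):
0 1 0
1 1 1
1 1 1

After press 2 at (0,2):
0 0 1
1 1 0
1 1 1

After press 3 at (1,2):
0 0 0
1 0 1
1 1 0

After press 4 at (0,2):
0 1 1
1 0 0
1 1 0

After press 5 at (1,1):
0 0 1
0 1 1
1 0 0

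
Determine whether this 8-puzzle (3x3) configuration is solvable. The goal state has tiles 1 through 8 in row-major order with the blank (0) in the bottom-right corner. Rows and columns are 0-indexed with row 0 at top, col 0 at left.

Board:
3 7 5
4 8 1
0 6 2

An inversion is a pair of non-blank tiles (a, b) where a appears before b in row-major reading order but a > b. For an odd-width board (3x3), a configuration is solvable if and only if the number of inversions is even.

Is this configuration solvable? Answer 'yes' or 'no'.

Answer: yes

Derivation:
Inversions (pairs i<j in row-major order where tile[i] > tile[j] > 0): 16
16 is even, so the puzzle is solvable.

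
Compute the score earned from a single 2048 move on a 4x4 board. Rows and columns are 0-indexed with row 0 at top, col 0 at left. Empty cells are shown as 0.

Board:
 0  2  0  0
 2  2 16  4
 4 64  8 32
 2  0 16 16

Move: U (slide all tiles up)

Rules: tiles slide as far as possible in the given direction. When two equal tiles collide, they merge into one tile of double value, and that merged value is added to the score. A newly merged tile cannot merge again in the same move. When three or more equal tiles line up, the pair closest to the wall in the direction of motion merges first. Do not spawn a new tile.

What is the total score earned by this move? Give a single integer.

Answer: 4

Derivation:
Slide up:
col 0: [0, 2, 4, 2] -> [2, 4, 2, 0]  score +0 (running 0)
col 1: [2, 2, 64, 0] -> [4, 64, 0, 0]  score +4 (running 4)
col 2: [0, 16, 8, 16] -> [16, 8, 16, 0]  score +0 (running 4)
col 3: [0, 4, 32, 16] -> [4, 32, 16, 0]  score +0 (running 4)
Board after move:
 2  4 16  4
 4 64  8 32
 2  0 16 16
 0  0  0  0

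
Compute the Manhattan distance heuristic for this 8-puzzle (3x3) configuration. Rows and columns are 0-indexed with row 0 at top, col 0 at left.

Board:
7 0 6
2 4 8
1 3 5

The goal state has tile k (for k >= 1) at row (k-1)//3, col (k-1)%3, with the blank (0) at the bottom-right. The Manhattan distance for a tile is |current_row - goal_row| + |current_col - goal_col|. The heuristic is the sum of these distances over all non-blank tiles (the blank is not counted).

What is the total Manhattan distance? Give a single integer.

Answer: 15

Derivation:
Tile 7: (0,0)->(2,0) = 2
Tile 6: (0,2)->(1,2) = 1
Tile 2: (1,0)->(0,1) = 2
Tile 4: (1,1)->(1,0) = 1
Tile 8: (1,2)->(2,1) = 2
Tile 1: (2,0)->(0,0) = 2
Tile 3: (2,1)->(0,2) = 3
Tile 5: (2,2)->(1,1) = 2
Sum: 2 + 1 + 2 + 1 + 2 + 2 + 3 + 2 = 15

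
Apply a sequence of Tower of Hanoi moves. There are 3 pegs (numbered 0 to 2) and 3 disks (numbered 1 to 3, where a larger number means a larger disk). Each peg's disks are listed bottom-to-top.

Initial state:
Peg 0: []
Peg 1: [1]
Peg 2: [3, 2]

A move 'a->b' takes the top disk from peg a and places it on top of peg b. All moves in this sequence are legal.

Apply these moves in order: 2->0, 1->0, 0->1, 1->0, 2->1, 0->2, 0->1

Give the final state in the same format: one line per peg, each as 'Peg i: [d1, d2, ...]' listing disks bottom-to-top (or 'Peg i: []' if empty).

Answer: Peg 0: []
Peg 1: [3, 2]
Peg 2: [1]

Derivation:
After move 1 (2->0):
Peg 0: [2]
Peg 1: [1]
Peg 2: [3]

After move 2 (1->0):
Peg 0: [2, 1]
Peg 1: []
Peg 2: [3]

After move 3 (0->1):
Peg 0: [2]
Peg 1: [1]
Peg 2: [3]

After move 4 (1->0):
Peg 0: [2, 1]
Peg 1: []
Peg 2: [3]

After move 5 (2->1):
Peg 0: [2, 1]
Peg 1: [3]
Peg 2: []

After move 6 (0->2):
Peg 0: [2]
Peg 1: [3]
Peg 2: [1]

After move 7 (0->1):
Peg 0: []
Peg 1: [3, 2]
Peg 2: [1]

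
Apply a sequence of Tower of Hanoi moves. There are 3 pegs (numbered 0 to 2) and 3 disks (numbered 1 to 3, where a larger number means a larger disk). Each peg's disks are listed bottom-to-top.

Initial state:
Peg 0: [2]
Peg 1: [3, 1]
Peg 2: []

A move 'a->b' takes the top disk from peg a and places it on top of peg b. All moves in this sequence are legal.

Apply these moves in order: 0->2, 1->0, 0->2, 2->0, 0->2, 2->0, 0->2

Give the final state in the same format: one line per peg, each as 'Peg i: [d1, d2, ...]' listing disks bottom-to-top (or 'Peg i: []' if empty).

After move 1 (0->2):
Peg 0: []
Peg 1: [3, 1]
Peg 2: [2]

After move 2 (1->0):
Peg 0: [1]
Peg 1: [3]
Peg 2: [2]

After move 3 (0->2):
Peg 0: []
Peg 1: [3]
Peg 2: [2, 1]

After move 4 (2->0):
Peg 0: [1]
Peg 1: [3]
Peg 2: [2]

After move 5 (0->2):
Peg 0: []
Peg 1: [3]
Peg 2: [2, 1]

After move 6 (2->0):
Peg 0: [1]
Peg 1: [3]
Peg 2: [2]

After move 7 (0->2):
Peg 0: []
Peg 1: [3]
Peg 2: [2, 1]

Answer: Peg 0: []
Peg 1: [3]
Peg 2: [2, 1]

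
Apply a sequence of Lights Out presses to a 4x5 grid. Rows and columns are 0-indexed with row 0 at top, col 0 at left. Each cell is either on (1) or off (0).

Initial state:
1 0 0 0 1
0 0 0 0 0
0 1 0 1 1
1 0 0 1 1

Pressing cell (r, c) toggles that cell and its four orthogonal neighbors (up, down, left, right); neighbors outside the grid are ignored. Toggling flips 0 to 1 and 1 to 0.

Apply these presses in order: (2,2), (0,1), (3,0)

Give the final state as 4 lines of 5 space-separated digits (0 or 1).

Answer: 0 1 1 0 1
0 1 1 0 0
1 0 1 0 1
0 1 1 1 1

Derivation:
After press 1 at (2,2):
1 0 0 0 1
0 0 1 0 0
0 0 1 0 1
1 0 1 1 1

After press 2 at (0,1):
0 1 1 0 1
0 1 1 0 0
0 0 1 0 1
1 0 1 1 1

After press 3 at (3,0):
0 1 1 0 1
0 1 1 0 0
1 0 1 0 1
0 1 1 1 1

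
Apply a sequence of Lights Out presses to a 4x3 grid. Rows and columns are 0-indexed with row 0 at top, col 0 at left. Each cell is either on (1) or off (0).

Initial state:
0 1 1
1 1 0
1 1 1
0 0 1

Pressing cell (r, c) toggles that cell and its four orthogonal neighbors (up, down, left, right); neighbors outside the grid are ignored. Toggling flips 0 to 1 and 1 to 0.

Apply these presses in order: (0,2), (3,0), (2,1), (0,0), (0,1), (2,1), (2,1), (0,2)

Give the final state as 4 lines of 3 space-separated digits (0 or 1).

Answer: 0 1 0
0 1 0
1 0 0
1 0 1

Derivation:
After press 1 at (0,2):
0 0 0
1 1 1
1 1 1
0 0 1

After press 2 at (3,0):
0 0 0
1 1 1
0 1 1
1 1 1

After press 3 at (2,1):
0 0 0
1 0 1
1 0 0
1 0 1

After press 4 at (0,0):
1 1 0
0 0 1
1 0 0
1 0 1

After press 5 at (0,1):
0 0 1
0 1 1
1 0 0
1 0 1

After press 6 at (2,1):
0 0 1
0 0 1
0 1 1
1 1 1

After press 7 at (2,1):
0 0 1
0 1 1
1 0 0
1 0 1

After press 8 at (0,2):
0 1 0
0 1 0
1 0 0
1 0 1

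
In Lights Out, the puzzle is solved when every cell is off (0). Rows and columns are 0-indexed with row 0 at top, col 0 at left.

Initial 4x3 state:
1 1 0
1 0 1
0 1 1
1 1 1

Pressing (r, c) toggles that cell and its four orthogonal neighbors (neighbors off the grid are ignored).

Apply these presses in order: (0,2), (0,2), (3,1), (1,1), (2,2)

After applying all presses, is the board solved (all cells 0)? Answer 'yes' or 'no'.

After press 1 at (0,2):
1 0 1
1 0 0
0 1 1
1 1 1

After press 2 at (0,2):
1 1 0
1 0 1
0 1 1
1 1 1

After press 3 at (3,1):
1 1 0
1 0 1
0 0 1
0 0 0

After press 4 at (1,1):
1 0 0
0 1 0
0 1 1
0 0 0

After press 5 at (2,2):
1 0 0
0 1 1
0 0 0
0 0 1

Lights still on: 4

Answer: no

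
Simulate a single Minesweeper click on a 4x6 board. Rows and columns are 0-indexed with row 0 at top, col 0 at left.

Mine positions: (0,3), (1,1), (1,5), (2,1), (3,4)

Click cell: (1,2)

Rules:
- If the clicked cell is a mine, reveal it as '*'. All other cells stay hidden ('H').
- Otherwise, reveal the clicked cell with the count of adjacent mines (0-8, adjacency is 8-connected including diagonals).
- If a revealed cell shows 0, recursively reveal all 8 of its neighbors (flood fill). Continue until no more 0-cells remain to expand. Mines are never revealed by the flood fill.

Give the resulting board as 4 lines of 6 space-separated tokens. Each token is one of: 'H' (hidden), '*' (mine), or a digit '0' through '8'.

H H H H H H
H H 3 H H H
H H H H H H
H H H H H H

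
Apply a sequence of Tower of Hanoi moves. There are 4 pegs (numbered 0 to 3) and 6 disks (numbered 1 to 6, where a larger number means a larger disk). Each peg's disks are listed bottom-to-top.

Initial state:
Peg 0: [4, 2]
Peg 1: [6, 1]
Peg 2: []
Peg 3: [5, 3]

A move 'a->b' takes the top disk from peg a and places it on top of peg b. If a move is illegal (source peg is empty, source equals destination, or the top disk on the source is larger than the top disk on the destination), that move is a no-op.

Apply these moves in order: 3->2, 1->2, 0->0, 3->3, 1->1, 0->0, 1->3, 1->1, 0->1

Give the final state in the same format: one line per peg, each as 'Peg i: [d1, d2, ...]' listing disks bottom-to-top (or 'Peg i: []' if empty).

After move 1 (3->2):
Peg 0: [4, 2]
Peg 1: [6, 1]
Peg 2: [3]
Peg 3: [5]

After move 2 (1->2):
Peg 0: [4, 2]
Peg 1: [6]
Peg 2: [3, 1]
Peg 3: [5]

After move 3 (0->0):
Peg 0: [4, 2]
Peg 1: [6]
Peg 2: [3, 1]
Peg 3: [5]

After move 4 (3->3):
Peg 0: [4, 2]
Peg 1: [6]
Peg 2: [3, 1]
Peg 3: [5]

After move 5 (1->1):
Peg 0: [4, 2]
Peg 1: [6]
Peg 2: [3, 1]
Peg 3: [5]

After move 6 (0->0):
Peg 0: [4, 2]
Peg 1: [6]
Peg 2: [3, 1]
Peg 3: [5]

After move 7 (1->3):
Peg 0: [4, 2]
Peg 1: [6]
Peg 2: [3, 1]
Peg 3: [5]

After move 8 (1->1):
Peg 0: [4, 2]
Peg 1: [6]
Peg 2: [3, 1]
Peg 3: [5]

After move 9 (0->1):
Peg 0: [4]
Peg 1: [6, 2]
Peg 2: [3, 1]
Peg 3: [5]

Answer: Peg 0: [4]
Peg 1: [6, 2]
Peg 2: [3, 1]
Peg 3: [5]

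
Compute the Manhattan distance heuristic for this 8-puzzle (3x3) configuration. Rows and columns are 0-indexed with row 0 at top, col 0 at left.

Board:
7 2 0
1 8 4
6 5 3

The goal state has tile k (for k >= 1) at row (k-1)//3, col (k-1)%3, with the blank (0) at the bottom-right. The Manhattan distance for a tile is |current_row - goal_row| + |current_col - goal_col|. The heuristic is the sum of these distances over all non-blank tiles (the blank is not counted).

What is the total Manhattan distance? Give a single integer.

Answer: 12

Derivation:
Tile 7: at (0,0), goal (2,0), distance |0-2|+|0-0| = 2
Tile 2: at (0,1), goal (0,1), distance |0-0|+|1-1| = 0
Tile 1: at (1,0), goal (0,0), distance |1-0|+|0-0| = 1
Tile 8: at (1,1), goal (2,1), distance |1-2|+|1-1| = 1
Tile 4: at (1,2), goal (1,0), distance |1-1|+|2-0| = 2
Tile 6: at (2,0), goal (1,2), distance |2-1|+|0-2| = 3
Tile 5: at (2,1), goal (1,1), distance |2-1|+|1-1| = 1
Tile 3: at (2,2), goal (0,2), distance |2-0|+|2-2| = 2
Sum: 2 + 0 + 1 + 1 + 2 + 3 + 1 + 2 = 12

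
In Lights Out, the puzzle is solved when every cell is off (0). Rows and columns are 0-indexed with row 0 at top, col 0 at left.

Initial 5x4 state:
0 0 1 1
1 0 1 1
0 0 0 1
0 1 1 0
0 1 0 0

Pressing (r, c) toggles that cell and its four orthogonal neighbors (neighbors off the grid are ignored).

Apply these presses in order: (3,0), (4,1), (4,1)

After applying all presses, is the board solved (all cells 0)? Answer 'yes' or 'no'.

Answer: no

Derivation:
After press 1 at (3,0):
0 0 1 1
1 0 1 1
1 0 0 1
1 0 1 0
1 1 0 0

After press 2 at (4,1):
0 0 1 1
1 0 1 1
1 0 0 1
1 1 1 0
0 0 1 0

After press 3 at (4,1):
0 0 1 1
1 0 1 1
1 0 0 1
1 0 1 0
1 1 0 0

Lights still on: 11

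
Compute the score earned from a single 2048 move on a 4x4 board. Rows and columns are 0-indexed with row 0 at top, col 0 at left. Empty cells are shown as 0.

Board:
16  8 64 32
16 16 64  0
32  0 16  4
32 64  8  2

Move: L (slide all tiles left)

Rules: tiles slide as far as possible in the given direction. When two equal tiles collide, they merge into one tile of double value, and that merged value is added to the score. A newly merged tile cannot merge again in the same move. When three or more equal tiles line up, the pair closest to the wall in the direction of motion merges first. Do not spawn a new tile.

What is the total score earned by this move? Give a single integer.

Answer: 32

Derivation:
Slide left:
row 0: [16, 8, 64, 32] -> [16, 8, 64, 32]  score +0 (running 0)
row 1: [16, 16, 64, 0] -> [32, 64, 0, 0]  score +32 (running 32)
row 2: [32, 0, 16, 4] -> [32, 16, 4, 0]  score +0 (running 32)
row 3: [32, 64, 8, 2] -> [32, 64, 8, 2]  score +0 (running 32)
Board after move:
16  8 64 32
32 64  0  0
32 16  4  0
32 64  8  2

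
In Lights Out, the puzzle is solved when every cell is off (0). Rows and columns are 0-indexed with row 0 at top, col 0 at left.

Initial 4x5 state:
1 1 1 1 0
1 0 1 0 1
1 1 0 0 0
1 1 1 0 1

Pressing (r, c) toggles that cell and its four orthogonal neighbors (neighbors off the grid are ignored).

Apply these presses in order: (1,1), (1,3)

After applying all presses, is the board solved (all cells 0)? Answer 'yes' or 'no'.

Answer: no

Derivation:
After press 1 at (1,1):
1 0 1 1 0
0 1 0 0 1
1 0 0 0 0
1 1 1 0 1

After press 2 at (1,3):
1 0 1 0 0
0 1 1 1 0
1 0 0 1 0
1 1 1 0 1

Lights still on: 11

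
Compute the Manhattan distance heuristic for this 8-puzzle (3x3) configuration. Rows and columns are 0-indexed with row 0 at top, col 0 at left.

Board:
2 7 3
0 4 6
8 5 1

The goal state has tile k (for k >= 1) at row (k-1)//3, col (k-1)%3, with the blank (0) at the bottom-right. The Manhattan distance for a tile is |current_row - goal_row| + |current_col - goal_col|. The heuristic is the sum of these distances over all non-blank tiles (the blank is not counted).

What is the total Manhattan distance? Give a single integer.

Answer: 11

Derivation:
Tile 2: at (0,0), goal (0,1), distance |0-0|+|0-1| = 1
Tile 7: at (0,1), goal (2,0), distance |0-2|+|1-0| = 3
Tile 3: at (0,2), goal (0,2), distance |0-0|+|2-2| = 0
Tile 4: at (1,1), goal (1,0), distance |1-1|+|1-0| = 1
Tile 6: at (1,2), goal (1,2), distance |1-1|+|2-2| = 0
Tile 8: at (2,0), goal (2,1), distance |2-2|+|0-1| = 1
Tile 5: at (2,1), goal (1,1), distance |2-1|+|1-1| = 1
Tile 1: at (2,2), goal (0,0), distance |2-0|+|2-0| = 4
Sum: 1 + 3 + 0 + 1 + 0 + 1 + 1 + 4 = 11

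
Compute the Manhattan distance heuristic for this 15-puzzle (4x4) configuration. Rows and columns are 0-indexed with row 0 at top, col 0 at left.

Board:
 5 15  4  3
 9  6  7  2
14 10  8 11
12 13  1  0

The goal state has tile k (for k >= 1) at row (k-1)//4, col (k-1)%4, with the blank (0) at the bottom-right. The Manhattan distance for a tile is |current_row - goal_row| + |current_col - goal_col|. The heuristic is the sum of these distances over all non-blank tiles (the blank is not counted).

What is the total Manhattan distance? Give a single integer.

Answer: 26

Derivation:
Tile 5: (0,0)->(1,0) = 1
Tile 15: (0,1)->(3,2) = 4
Tile 4: (0,2)->(0,3) = 1
Tile 3: (0,3)->(0,2) = 1
Tile 9: (1,0)->(2,0) = 1
Tile 6: (1,1)->(1,1) = 0
Tile 7: (1,2)->(1,2) = 0
Tile 2: (1,3)->(0,1) = 3
Tile 14: (2,0)->(3,1) = 2
Tile 10: (2,1)->(2,1) = 0
Tile 8: (2,2)->(1,3) = 2
Tile 11: (2,3)->(2,2) = 1
Tile 12: (3,0)->(2,3) = 4
Tile 13: (3,1)->(3,0) = 1
Tile 1: (3,2)->(0,0) = 5
Sum: 1 + 4 + 1 + 1 + 1 + 0 + 0 + 3 + 2 + 0 + 2 + 1 + 4 + 1 + 5 = 26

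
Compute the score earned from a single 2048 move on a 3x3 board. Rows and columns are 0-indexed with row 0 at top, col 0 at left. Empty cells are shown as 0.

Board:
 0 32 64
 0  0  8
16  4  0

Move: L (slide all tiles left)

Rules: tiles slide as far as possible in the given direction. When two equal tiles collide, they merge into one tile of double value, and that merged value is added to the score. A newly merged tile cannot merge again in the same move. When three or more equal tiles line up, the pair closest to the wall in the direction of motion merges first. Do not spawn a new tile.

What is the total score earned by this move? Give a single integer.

Slide left:
row 0: [0, 32, 64] -> [32, 64, 0]  score +0 (running 0)
row 1: [0, 0, 8] -> [8, 0, 0]  score +0 (running 0)
row 2: [16, 4, 0] -> [16, 4, 0]  score +0 (running 0)
Board after move:
32 64  0
 8  0  0
16  4  0

Answer: 0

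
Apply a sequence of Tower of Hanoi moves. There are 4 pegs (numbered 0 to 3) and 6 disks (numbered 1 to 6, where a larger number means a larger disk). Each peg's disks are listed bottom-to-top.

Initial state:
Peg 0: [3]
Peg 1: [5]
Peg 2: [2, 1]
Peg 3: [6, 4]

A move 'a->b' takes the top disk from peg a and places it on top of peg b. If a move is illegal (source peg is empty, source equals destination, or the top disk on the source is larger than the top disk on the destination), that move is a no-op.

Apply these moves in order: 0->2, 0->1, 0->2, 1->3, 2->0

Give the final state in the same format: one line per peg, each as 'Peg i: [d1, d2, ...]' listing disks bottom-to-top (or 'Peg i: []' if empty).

After move 1 (0->2):
Peg 0: [3]
Peg 1: [5]
Peg 2: [2, 1]
Peg 3: [6, 4]

After move 2 (0->1):
Peg 0: []
Peg 1: [5, 3]
Peg 2: [2, 1]
Peg 3: [6, 4]

After move 3 (0->2):
Peg 0: []
Peg 1: [5, 3]
Peg 2: [2, 1]
Peg 3: [6, 4]

After move 4 (1->3):
Peg 0: []
Peg 1: [5]
Peg 2: [2, 1]
Peg 3: [6, 4, 3]

After move 5 (2->0):
Peg 0: [1]
Peg 1: [5]
Peg 2: [2]
Peg 3: [6, 4, 3]

Answer: Peg 0: [1]
Peg 1: [5]
Peg 2: [2]
Peg 3: [6, 4, 3]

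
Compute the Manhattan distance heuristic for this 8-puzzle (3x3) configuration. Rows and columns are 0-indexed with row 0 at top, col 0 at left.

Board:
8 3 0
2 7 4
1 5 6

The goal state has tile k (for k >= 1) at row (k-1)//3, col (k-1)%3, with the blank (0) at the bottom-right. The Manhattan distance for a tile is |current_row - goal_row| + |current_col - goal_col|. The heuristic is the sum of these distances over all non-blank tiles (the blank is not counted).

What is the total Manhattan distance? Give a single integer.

Answer: 14

Derivation:
Tile 8: at (0,0), goal (2,1), distance |0-2|+|0-1| = 3
Tile 3: at (0,1), goal (0,2), distance |0-0|+|1-2| = 1
Tile 2: at (1,0), goal (0,1), distance |1-0|+|0-1| = 2
Tile 7: at (1,1), goal (2,0), distance |1-2|+|1-0| = 2
Tile 4: at (1,2), goal (1,0), distance |1-1|+|2-0| = 2
Tile 1: at (2,0), goal (0,0), distance |2-0|+|0-0| = 2
Tile 5: at (2,1), goal (1,1), distance |2-1|+|1-1| = 1
Tile 6: at (2,2), goal (1,2), distance |2-1|+|2-2| = 1
Sum: 3 + 1 + 2 + 2 + 2 + 2 + 1 + 1 = 14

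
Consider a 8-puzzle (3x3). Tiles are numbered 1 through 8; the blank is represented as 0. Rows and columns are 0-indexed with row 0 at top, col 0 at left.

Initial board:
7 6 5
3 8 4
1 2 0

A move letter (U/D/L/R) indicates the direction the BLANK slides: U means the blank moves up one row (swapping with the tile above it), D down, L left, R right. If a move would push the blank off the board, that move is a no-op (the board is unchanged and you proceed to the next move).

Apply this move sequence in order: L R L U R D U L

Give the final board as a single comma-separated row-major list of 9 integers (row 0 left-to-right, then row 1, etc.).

Answer: 7, 6, 5, 3, 0, 4, 1, 8, 2

Derivation:
After move 1 (L):
7 6 5
3 8 4
1 0 2

After move 2 (R):
7 6 5
3 8 4
1 2 0

After move 3 (L):
7 6 5
3 8 4
1 0 2

After move 4 (U):
7 6 5
3 0 4
1 8 2

After move 5 (R):
7 6 5
3 4 0
1 8 2

After move 6 (D):
7 6 5
3 4 2
1 8 0

After move 7 (U):
7 6 5
3 4 0
1 8 2

After move 8 (L):
7 6 5
3 0 4
1 8 2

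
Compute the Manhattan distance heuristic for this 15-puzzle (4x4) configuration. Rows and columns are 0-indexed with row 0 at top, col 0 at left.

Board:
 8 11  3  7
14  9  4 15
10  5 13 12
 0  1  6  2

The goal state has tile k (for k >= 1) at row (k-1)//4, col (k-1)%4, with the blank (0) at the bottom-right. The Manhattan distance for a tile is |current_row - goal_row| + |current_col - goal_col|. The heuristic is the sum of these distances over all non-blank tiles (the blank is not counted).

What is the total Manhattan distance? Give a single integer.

Answer: 37

Derivation:
Tile 8: (0,0)->(1,3) = 4
Tile 11: (0,1)->(2,2) = 3
Tile 3: (0,2)->(0,2) = 0
Tile 7: (0,3)->(1,2) = 2
Tile 14: (1,0)->(3,1) = 3
Tile 9: (1,1)->(2,0) = 2
Tile 4: (1,2)->(0,3) = 2
Tile 15: (1,3)->(3,2) = 3
Tile 10: (2,0)->(2,1) = 1
Tile 5: (2,1)->(1,0) = 2
Tile 13: (2,2)->(3,0) = 3
Tile 12: (2,3)->(2,3) = 0
Tile 1: (3,1)->(0,0) = 4
Tile 6: (3,2)->(1,1) = 3
Tile 2: (3,3)->(0,1) = 5
Sum: 4 + 3 + 0 + 2 + 3 + 2 + 2 + 3 + 1 + 2 + 3 + 0 + 4 + 3 + 5 = 37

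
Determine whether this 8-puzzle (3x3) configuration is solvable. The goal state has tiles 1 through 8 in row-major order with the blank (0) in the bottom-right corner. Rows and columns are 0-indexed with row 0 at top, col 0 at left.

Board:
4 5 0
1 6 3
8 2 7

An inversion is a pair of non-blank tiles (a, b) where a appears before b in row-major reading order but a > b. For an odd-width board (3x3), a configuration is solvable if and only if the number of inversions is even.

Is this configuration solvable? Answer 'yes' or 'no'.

Answer: no

Derivation:
Inversions (pairs i<j in row-major order where tile[i] > tile[j] > 0): 11
11 is odd, so the puzzle is not solvable.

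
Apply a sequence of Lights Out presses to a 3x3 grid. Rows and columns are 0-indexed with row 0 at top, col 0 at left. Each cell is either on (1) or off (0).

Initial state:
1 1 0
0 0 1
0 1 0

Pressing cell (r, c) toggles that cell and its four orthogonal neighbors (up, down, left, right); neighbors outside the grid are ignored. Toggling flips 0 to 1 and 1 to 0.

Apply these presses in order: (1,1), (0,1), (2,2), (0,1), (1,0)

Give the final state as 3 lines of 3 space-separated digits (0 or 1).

After press 1 at (1,1):
1 0 0
1 1 0
0 0 0

After press 2 at (0,1):
0 1 1
1 0 0
0 0 0

After press 3 at (2,2):
0 1 1
1 0 1
0 1 1

After press 4 at (0,1):
1 0 0
1 1 1
0 1 1

After press 5 at (1,0):
0 0 0
0 0 1
1 1 1

Answer: 0 0 0
0 0 1
1 1 1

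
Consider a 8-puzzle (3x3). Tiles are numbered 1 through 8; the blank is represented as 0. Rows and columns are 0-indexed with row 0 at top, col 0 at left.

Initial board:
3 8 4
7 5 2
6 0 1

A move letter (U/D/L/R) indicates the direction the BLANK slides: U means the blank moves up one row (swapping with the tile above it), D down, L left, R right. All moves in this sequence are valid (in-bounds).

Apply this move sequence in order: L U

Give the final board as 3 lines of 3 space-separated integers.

Answer: 3 8 4
0 5 2
7 6 1

Derivation:
After move 1 (L):
3 8 4
7 5 2
0 6 1

After move 2 (U):
3 8 4
0 5 2
7 6 1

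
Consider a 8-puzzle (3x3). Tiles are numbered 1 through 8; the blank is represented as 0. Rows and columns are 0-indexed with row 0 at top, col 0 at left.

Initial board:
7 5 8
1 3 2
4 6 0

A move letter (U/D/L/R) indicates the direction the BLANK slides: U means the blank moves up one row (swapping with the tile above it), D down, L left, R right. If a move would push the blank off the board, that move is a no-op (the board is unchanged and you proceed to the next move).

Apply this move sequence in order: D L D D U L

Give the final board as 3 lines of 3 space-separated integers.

After move 1 (D):
7 5 8
1 3 2
4 6 0

After move 2 (L):
7 5 8
1 3 2
4 0 6

After move 3 (D):
7 5 8
1 3 2
4 0 6

After move 4 (D):
7 5 8
1 3 2
4 0 6

After move 5 (U):
7 5 8
1 0 2
4 3 6

After move 6 (L):
7 5 8
0 1 2
4 3 6

Answer: 7 5 8
0 1 2
4 3 6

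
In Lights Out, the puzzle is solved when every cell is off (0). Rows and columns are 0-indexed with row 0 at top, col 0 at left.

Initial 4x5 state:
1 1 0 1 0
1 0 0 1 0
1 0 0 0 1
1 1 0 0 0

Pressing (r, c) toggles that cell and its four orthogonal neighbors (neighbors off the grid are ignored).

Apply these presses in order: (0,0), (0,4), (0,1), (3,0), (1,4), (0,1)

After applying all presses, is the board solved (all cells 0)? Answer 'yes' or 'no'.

Answer: yes

Derivation:
After press 1 at (0,0):
0 0 0 1 0
0 0 0 1 0
1 0 0 0 1
1 1 0 0 0

After press 2 at (0,4):
0 0 0 0 1
0 0 0 1 1
1 0 0 0 1
1 1 0 0 0

After press 3 at (0,1):
1 1 1 0 1
0 1 0 1 1
1 0 0 0 1
1 1 0 0 0

After press 4 at (3,0):
1 1 1 0 1
0 1 0 1 1
0 0 0 0 1
0 0 0 0 0

After press 5 at (1,4):
1 1 1 0 0
0 1 0 0 0
0 0 0 0 0
0 0 0 0 0

After press 6 at (0,1):
0 0 0 0 0
0 0 0 0 0
0 0 0 0 0
0 0 0 0 0

Lights still on: 0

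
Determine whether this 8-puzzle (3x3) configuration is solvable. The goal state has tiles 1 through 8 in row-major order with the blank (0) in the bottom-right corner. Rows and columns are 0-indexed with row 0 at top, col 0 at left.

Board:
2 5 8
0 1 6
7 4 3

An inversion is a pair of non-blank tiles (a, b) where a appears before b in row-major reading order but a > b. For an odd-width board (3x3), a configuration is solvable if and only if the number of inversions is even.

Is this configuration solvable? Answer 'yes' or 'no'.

Answer: yes

Derivation:
Inversions (pairs i<j in row-major order where tile[i] > tile[j] > 0): 14
14 is even, so the puzzle is solvable.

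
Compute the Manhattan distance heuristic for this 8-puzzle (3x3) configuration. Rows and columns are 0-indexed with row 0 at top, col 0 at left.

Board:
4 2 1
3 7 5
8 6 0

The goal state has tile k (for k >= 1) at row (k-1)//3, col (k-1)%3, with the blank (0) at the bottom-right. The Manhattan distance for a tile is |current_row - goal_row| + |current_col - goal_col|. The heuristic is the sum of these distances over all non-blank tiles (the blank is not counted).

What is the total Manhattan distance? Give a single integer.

Answer: 12

Derivation:
Tile 4: at (0,0), goal (1,0), distance |0-1|+|0-0| = 1
Tile 2: at (0,1), goal (0,1), distance |0-0|+|1-1| = 0
Tile 1: at (0,2), goal (0,0), distance |0-0|+|2-0| = 2
Tile 3: at (1,0), goal (0,2), distance |1-0|+|0-2| = 3
Tile 7: at (1,1), goal (2,0), distance |1-2|+|1-0| = 2
Tile 5: at (1,2), goal (1,1), distance |1-1|+|2-1| = 1
Tile 8: at (2,0), goal (2,1), distance |2-2|+|0-1| = 1
Tile 6: at (2,1), goal (1,2), distance |2-1|+|1-2| = 2
Sum: 1 + 0 + 2 + 3 + 2 + 1 + 1 + 2 = 12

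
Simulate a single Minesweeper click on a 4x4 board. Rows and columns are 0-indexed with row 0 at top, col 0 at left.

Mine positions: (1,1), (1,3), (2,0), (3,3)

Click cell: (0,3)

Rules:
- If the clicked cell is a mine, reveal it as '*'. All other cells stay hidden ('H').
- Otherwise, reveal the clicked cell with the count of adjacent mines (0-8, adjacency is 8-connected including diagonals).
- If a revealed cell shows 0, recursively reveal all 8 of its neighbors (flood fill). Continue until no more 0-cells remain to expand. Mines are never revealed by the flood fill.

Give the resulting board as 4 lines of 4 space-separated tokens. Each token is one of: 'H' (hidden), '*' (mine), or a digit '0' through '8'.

H H H 1
H H H H
H H H H
H H H H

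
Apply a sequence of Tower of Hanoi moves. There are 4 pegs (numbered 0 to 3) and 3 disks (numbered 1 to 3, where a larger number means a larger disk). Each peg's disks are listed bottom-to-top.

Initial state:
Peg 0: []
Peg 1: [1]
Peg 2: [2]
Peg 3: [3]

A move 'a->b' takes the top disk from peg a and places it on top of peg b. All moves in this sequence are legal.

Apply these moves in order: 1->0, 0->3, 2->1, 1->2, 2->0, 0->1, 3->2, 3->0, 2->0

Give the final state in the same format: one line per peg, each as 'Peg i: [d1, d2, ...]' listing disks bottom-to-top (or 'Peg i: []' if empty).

Answer: Peg 0: [3, 1]
Peg 1: [2]
Peg 2: []
Peg 3: []

Derivation:
After move 1 (1->0):
Peg 0: [1]
Peg 1: []
Peg 2: [2]
Peg 3: [3]

After move 2 (0->3):
Peg 0: []
Peg 1: []
Peg 2: [2]
Peg 3: [3, 1]

After move 3 (2->1):
Peg 0: []
Peg 1: [2]
Peg 2: []
Peg 3: [3, 1]

After move 4 (1->2):
Peg 0: []
Peg 1: []
Peg 2: [2]
Peg 3: [3, 1]

After move 5 (2->0):
Peg 0: [2]
Peg 1: []
Peg 2: []
Peg 3: [3, 1]

After move 6 (0->1):
Peg 0: []
Peg 1: [2]
Peg 2: []
Peg 3: [3, 1]

After move 7 (3->2):
Peg 0: []
Peg 1: [2]
Peg 2: [1]
Peg 3: [3]

After move 8 (3->0):
Peg 0: [3]
Peg 1: [2]
Peg 2: [1]
Peg 3: []

After move 9 (2->0):
Peg 0: [3, 1]
Peg 1: [2]
Peg 2: []
Peg 3: []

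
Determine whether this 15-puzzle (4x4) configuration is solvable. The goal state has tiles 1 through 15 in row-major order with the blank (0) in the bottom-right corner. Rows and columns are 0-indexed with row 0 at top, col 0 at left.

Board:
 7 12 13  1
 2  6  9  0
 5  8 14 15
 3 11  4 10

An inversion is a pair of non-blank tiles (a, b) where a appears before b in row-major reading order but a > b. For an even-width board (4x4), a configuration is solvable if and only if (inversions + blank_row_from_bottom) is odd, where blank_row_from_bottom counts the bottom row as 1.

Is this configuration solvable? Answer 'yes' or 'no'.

Answer: no

Derivation:
Inversions: 47
Blank is in row 1 (0-indexed from top), which is row 3 counting from the bottom (bottom = 1).
47 + 3 = 50, which is even, so the puzzle is not solvable.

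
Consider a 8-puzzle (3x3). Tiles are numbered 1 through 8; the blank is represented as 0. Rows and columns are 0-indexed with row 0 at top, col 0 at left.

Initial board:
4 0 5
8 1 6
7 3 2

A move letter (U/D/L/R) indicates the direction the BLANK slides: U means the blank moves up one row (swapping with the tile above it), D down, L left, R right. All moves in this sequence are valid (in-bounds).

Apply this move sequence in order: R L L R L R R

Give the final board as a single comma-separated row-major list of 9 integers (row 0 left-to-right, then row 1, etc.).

Answer: 4, 5, 0, 8, 1, 6, 7, 3, 2

Derivation:
After move 1 (R):
4 5 0
8 1 6
7 3 2

After move 2 (L):
4 0 5
8 1 6
7 3 2

After move 3 (L):
0 4 5
8 1 6
7 3 2

After move 4 (R):
4 0 5
8 1 6
7 3 2

After move 5 (L):
0 4 5
8 1 6
7 3 2

After move 6 (R):
4 0 5
8 1 6
7 3 2

After move 7 (R):
4 5 0
8 1 6
7 3 2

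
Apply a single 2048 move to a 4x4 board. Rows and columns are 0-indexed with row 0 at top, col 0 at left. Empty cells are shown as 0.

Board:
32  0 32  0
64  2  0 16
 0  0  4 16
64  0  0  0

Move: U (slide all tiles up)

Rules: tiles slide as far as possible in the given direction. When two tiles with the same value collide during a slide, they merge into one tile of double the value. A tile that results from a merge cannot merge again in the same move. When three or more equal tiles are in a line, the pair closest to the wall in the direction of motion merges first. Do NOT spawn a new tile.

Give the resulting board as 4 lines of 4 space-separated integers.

Slide up:
col 0: [32, 64, 0, 64] -> [32, 128, 0, 0]
col 1: [0, 2, 0, 0] -> [2, 0, 0, 0]
col 2: [32, 0, 4, 0] -> [32, 4, 0, 0]
col 3: [0, 16, 16, 0] -> [32, 0, 0, 0]

Answer:  32   2  32  32
128   0   4   0
  0   0   0   0
  0   0   0   0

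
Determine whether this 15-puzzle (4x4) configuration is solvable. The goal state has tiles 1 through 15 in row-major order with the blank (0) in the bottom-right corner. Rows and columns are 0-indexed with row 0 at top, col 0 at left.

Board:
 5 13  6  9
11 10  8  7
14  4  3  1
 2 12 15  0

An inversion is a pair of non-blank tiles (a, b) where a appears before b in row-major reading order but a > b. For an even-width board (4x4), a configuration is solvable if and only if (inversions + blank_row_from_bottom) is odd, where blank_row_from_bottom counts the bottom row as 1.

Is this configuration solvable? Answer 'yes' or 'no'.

Answer: no

Derivation:
Inversions: 57
Blank is in row 3 (0-indexed from top), which is row 1 counting from the bottom (bottom = 1).
57 + 1 = 58, which is even, so the puzzle is not solvable.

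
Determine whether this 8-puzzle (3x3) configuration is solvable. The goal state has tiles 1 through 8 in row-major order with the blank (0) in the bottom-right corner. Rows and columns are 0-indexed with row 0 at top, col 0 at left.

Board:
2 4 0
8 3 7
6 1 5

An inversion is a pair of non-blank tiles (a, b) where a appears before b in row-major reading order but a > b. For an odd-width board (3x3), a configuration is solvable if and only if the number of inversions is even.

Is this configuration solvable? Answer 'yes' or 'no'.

Inversions (pairs i<j in row-major order where tile[i] > tile[j] > 0): 14
14 is even, so the puzzle is solvable.

Answer: yes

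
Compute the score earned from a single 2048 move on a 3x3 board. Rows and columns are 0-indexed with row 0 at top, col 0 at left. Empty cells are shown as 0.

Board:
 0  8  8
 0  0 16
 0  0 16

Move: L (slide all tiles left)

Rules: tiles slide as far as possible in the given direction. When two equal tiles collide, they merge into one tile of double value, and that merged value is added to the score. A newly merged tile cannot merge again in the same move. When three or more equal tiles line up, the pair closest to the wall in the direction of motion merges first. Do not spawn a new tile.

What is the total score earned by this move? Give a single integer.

Answer: 16

Derivation:
Slide left:
row 0: [0, 8, 8] -> [16, 0, 0]  score +16 (running 16)
row 1: [0, 0, 16] -> [16, 0, 0]  score +0 (running 16)
row 2: [0, 0, 16] -> [16, 0, 0]  score +0 (running 16)
Board after move:
16  0  0
16  0  0
16  0  0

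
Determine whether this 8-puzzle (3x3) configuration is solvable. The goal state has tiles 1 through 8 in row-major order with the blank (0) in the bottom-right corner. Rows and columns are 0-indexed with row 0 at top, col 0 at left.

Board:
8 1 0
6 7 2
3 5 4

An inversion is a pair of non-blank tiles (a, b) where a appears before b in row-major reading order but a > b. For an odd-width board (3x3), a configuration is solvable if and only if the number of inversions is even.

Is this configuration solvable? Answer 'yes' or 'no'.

Inversions (pairs i<j in row-major order where tile[i] > tile[j] > 0): 16
16 is even, so the puzzle is solvable.

Answer: yes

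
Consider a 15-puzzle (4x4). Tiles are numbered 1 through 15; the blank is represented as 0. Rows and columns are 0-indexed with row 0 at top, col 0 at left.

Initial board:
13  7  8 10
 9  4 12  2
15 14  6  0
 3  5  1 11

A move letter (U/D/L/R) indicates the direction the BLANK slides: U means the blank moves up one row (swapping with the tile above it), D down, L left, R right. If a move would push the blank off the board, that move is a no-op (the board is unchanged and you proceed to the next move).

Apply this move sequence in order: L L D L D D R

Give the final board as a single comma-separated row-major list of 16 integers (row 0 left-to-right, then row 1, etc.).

Answer: 13, 7, 8, 10, 9, 4, 12, 2, 15, 5, 14, 6, 3, 0, 1, 11

Derivation:
After move 1 (L):
13  7  8 10
 9  4 12  2
15 14  0  6
 3  5  1 11

After move 2 (L):
13  7  8 10
 9  4 12  2
15  0 14  6
 3  5  1 11

After move 3 (D):
13  7  8 10
 9  4 12  2
15  5 14  6
 3  0  1 11

After move 4 (L):
13  7  8 10
 9  4 12  2
15  5 14  6
 0  3  1 11

After move 5 (D):
13  7  8 10
 9  4 12  2
15  5 14  6
 0  3  1 11

After move 6 (D):
13  7  8 10
 9  4 12  2
15  5 14  6
 0  3  1 11

After move 7 (R):
13  7  8 10
 9  4 12  2
15  5 14  6
 3  0  1 11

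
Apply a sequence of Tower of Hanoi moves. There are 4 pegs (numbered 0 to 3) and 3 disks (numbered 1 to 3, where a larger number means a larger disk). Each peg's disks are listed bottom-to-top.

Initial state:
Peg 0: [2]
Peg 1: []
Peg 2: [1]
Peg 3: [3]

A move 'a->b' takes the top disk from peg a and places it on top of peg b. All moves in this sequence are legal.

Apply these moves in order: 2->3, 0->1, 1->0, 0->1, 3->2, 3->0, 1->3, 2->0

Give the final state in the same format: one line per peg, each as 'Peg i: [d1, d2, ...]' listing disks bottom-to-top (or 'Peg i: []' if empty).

After move 1 (2->3):
Peg 0: [2]
Peg 1: []
Peg 2: []
Peg 3: [3, 1]

After move 2 (0->1):
Peg 0: []
Peg 1: [2]
Peg 2: []
Peg 3: [3, 1]

After move 3 (1->0):
Peg 0: [2]
Peg 1: []
Peg 2: []
Peg 3: [3, 1]

After move 4 (0->1):
Peg 0: []
Peg 1: [2]
Peg 2: []
Peg 3: [3, 1]

After move 5 (3->2):
Peg 0: []
Peg 1: [2]
Peg 2: [1]
Peg 3: [3]

After move 6 (3->0):
Peg 0: [3]
Peg 1: [2]
Peg 2: [1]
Peg 3: []

After move 7 (1->3):
Peg 0: [3]
Peg 1: []
Peg 2: [1]
Peg 3: [2]

After move 8 (2->0):
Peg 0: [3, 1]
Peg 1: []
Peg 2: []
Peg 3: [2]

Answer: Peg 0: [3, 1]
Peg 1: []
Peg 2: []
Peg 3: [2]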